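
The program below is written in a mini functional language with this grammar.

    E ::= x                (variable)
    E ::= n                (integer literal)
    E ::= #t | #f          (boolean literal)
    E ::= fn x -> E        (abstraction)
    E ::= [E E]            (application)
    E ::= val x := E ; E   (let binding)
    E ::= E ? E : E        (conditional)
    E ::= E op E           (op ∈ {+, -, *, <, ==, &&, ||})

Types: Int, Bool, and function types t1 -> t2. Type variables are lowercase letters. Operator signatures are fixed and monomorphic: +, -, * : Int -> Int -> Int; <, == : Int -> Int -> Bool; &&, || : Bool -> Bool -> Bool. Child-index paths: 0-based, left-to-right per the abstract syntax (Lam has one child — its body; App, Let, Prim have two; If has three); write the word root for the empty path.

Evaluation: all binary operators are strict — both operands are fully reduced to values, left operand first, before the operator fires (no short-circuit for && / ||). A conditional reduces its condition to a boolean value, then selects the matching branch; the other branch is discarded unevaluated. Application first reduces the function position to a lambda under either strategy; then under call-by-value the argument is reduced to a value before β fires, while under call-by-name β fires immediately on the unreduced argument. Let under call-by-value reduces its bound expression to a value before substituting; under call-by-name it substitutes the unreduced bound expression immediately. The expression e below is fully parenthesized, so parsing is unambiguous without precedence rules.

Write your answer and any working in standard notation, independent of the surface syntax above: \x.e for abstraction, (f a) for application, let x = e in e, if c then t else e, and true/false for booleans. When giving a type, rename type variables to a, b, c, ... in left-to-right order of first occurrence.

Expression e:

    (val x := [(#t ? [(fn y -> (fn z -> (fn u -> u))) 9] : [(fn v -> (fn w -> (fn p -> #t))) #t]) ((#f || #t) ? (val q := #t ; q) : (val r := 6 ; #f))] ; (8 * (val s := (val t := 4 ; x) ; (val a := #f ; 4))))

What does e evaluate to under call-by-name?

Working:
step 0: (let x = ((if true then ((\y.(\z.(\u.u))) 9) else ((\v.(\w.(\p.true))) true)) (if (false || true) then (let q = true in q) else (let r = 6 in false))) in (8 * (let s = (let t = 4 in x) in (let a = false in 4))))
step 1: [let@root] (8 * (let s = (let t = 4 in ((if true then ((\y.(\z.(\u.u))) 9) else ((\v.(\w.(\p.true))) true)) (if (false || true) then (let q = true in q) else (let r = 6 in false)))) in (let a = false in 4)))
step 2: [let@1] (8 * (let a = false in 4))
step 3: [let@1] (8 * 4)
step 4: [delta@root] 32

Answer: 32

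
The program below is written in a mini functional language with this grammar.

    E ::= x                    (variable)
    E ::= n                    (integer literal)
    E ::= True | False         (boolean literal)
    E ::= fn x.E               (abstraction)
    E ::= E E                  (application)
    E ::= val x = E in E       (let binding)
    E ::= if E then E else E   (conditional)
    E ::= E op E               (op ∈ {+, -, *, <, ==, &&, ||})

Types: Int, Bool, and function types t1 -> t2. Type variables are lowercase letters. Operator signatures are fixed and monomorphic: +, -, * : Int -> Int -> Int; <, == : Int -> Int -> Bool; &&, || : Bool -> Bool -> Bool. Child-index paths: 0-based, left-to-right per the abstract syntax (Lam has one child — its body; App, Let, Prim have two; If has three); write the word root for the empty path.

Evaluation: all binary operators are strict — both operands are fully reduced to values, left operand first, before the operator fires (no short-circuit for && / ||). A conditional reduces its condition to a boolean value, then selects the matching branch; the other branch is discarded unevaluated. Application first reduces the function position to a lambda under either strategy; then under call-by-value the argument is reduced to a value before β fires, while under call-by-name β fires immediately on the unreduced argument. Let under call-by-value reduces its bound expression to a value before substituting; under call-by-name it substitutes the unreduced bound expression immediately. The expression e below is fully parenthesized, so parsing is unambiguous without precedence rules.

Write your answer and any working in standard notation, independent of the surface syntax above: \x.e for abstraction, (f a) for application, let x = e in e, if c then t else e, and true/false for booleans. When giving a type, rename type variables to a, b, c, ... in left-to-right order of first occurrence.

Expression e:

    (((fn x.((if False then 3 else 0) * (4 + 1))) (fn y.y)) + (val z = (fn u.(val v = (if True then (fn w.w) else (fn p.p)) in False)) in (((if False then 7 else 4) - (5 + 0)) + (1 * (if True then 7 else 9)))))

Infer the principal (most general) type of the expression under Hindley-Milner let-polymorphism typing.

Answer: Int

Trace:
  unify Bool ~ Bool
  unify Int ~ Int
  unify Int ~ Int
  unify Int ~ Int
  unify Int ~ Int
  unify Int ~ Int
\x._ : a -> Int
y : b
\y._ : b -> b
  unify a -> Int ~ (b -> b) -> c
  unify a ~ b -> b
  unify Int ~ c
_ _ : Int
  unify Int ~ Int
  unify Bool ~ Bool
w : e
\w._ : e -> e
p : f
\p._ : f -> f
  unify e -> e ~ f -> f
  unify e ~ f
  unify f ~ f
let v : forall. f -> f
\u._ : d -> Bool
let z : forall. d -> Bool
  unify Bool ~ Bool
  unify Int ~ Int
  unify Int ~ Int
  unify Int ~ Int
  unify Int ~ Int
  unify Int ~ Int
  unify Int ~ Int
  unify Int ~ Int
  unify Bool ~ Bool
  unify Int ~ Int
  unify Int ~ Int
  unify Int ~ Int
  unify Int ~ Int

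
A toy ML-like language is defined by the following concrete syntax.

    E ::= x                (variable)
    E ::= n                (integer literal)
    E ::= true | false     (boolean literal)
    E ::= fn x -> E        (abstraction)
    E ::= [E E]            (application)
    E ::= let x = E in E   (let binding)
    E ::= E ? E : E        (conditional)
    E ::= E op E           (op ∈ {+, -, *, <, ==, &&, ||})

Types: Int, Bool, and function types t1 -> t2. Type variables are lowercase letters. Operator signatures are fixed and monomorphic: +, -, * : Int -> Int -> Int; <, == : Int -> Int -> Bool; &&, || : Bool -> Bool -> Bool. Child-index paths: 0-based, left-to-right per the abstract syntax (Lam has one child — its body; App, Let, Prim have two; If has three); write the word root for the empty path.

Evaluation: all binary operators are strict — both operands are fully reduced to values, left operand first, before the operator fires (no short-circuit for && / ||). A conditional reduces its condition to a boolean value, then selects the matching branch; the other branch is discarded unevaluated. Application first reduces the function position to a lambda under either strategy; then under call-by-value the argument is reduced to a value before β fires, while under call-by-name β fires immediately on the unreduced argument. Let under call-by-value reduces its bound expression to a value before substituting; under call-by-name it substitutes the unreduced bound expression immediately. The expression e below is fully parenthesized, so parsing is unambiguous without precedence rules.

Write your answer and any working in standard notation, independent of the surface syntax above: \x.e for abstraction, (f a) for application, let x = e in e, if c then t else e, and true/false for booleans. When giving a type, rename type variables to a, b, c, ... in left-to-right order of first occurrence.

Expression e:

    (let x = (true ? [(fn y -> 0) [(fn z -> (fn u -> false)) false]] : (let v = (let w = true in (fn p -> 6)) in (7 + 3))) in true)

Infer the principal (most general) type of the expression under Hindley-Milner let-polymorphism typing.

Answer: Bool

Trace:
  unify Bool ~ Bool
\y._ : a -> Int
\u._ : c -> Bool
\z._ : b -> c -> Bool
  unify b -> c -> Bool ~ Bool -> d
  unify b ~ Bool
  unify c -> Bool ~ d
_ _ : c -> Bool
  unify a -> Int ~ (c -> Bool) -> e
  unify a ~ c -> Bool
  unify Int ~ e
_ _ : Int
let w : Bool
\p._ : f -> Int
let v : forall. f -> Int
  unify Int ~ Int
  unify Int ~ Int
  unify Int ~ Int
let x : Int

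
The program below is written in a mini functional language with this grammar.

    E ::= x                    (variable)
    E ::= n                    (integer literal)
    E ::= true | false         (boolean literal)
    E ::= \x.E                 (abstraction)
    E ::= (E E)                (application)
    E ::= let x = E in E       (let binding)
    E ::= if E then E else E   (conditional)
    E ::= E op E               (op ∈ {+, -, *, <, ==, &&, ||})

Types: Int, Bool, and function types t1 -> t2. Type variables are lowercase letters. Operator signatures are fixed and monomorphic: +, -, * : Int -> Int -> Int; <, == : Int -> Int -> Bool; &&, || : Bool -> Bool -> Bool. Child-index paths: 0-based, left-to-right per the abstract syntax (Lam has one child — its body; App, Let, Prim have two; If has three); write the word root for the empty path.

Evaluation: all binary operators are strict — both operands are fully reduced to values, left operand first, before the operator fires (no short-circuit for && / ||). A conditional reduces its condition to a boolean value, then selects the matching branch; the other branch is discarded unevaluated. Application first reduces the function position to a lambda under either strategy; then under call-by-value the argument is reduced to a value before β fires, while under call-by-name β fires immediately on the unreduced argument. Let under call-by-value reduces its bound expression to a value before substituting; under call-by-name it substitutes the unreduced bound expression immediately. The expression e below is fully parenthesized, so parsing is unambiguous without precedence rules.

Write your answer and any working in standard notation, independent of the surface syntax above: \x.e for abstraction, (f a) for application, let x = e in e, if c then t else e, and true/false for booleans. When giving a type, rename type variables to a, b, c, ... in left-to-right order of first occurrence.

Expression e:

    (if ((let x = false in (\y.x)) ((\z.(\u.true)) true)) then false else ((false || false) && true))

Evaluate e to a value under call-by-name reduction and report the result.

Answer: false

Trace:
step 0: (if ((let x = false in (\y.x)) ((\z.(\u.true)) true)) then false else ((false || false) && true))
step 1: [let@0.0] (if ((\y.false) ((\z.(\u.true)) true)) then false else ((false || false) && true))
step 2: [beta@0] (if false then false else ((false || false) && true))
step 3: [if@root] ((false || false) && true)
step 4: [delta@0] (false && true)
step 5: [delta@root] false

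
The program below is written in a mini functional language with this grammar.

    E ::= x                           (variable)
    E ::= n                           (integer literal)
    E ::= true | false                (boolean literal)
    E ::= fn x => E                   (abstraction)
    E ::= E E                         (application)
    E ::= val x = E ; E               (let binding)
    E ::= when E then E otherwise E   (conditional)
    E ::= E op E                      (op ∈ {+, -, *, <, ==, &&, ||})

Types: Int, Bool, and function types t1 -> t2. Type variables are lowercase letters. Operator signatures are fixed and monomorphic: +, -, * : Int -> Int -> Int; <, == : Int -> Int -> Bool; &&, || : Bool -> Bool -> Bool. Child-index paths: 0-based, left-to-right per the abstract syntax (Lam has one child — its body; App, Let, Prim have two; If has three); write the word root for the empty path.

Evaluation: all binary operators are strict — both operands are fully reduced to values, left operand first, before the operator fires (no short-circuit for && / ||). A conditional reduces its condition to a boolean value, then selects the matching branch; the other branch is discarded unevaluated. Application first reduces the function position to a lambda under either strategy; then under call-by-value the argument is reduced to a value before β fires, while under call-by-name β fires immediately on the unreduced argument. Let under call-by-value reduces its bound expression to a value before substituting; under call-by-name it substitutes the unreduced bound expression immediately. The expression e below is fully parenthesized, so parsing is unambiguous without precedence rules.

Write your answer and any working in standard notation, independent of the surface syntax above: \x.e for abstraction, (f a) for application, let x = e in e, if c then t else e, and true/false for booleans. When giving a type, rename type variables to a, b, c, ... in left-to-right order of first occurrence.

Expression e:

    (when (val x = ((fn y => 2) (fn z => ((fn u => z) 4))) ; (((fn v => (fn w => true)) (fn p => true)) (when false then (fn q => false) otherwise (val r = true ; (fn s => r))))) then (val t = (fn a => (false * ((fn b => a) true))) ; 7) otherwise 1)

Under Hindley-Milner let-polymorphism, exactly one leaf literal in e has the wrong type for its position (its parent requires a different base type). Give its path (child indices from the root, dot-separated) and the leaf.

Derivation:
\y._ : a -> Int
z : b
\u._ : c -> b
  unify c -> b ~ Int -> d
  unify c ~ Int
  unify b ~ d
_ _ : d
\z._ : d -> d
  unify a -> Int ~ (d -> d) -> e
  unify a ~ d -> d
  unify Int ~ e
_ _ : Int
let x : Int
\w._ : g -> Bool
\v._ : f -> g -> Bool
\p._ : h -> Bool
  unify f -> g -> Bool ~ (h -> Bool) -> i
  unify f ~ h -> Bool
  unify g -> Bool ~ i
_ _ : g -> Bool
  unify Bool ~ Bool
\q._ : j -> Bool
let r : Bool
r : Bool
\s._ : k -> Bool
  unify j -> Bool ~ k -> Bool
  unify j ~ k
  unify Bool ~ Bool
  unify g -> Bool ~ (k -> Bool) -> l
  unify g ~ k -> Bool
  unify Bool ~ l
_ _ : Bool
  unify Bool ~ Bool
  unify Bool ~ Int
  FAIL: mismatch Bool ~ Int

Answer: 1.0.0.0 : false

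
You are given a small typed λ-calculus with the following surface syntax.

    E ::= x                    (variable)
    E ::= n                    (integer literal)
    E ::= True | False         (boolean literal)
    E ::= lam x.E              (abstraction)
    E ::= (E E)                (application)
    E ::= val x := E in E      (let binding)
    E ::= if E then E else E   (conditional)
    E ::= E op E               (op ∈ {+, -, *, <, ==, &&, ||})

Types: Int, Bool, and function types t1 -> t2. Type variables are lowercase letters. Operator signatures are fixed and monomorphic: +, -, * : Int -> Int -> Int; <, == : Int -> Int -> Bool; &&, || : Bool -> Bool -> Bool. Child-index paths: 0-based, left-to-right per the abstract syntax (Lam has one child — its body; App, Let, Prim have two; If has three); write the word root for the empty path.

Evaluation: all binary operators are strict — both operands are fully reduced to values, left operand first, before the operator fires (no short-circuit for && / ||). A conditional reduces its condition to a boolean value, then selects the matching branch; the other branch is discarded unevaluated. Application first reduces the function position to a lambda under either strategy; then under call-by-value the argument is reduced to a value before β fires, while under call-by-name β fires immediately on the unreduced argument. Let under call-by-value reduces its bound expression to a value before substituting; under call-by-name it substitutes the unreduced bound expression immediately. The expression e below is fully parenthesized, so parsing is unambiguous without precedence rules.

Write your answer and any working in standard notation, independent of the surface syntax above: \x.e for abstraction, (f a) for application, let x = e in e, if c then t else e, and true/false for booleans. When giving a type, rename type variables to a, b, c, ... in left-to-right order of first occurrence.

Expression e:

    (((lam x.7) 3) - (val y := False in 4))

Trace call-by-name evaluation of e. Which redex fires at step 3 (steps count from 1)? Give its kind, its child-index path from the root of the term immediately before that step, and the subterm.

Answer: delta at root : (7 - 4)

Derivation:
step 0: (((\x.7) 3) - (let y = false in 4))
step 1: [beta@0] (7 - (let y = false in 4))
step 2: [let@1] (7 - 4)
step 3: [delta@root] 3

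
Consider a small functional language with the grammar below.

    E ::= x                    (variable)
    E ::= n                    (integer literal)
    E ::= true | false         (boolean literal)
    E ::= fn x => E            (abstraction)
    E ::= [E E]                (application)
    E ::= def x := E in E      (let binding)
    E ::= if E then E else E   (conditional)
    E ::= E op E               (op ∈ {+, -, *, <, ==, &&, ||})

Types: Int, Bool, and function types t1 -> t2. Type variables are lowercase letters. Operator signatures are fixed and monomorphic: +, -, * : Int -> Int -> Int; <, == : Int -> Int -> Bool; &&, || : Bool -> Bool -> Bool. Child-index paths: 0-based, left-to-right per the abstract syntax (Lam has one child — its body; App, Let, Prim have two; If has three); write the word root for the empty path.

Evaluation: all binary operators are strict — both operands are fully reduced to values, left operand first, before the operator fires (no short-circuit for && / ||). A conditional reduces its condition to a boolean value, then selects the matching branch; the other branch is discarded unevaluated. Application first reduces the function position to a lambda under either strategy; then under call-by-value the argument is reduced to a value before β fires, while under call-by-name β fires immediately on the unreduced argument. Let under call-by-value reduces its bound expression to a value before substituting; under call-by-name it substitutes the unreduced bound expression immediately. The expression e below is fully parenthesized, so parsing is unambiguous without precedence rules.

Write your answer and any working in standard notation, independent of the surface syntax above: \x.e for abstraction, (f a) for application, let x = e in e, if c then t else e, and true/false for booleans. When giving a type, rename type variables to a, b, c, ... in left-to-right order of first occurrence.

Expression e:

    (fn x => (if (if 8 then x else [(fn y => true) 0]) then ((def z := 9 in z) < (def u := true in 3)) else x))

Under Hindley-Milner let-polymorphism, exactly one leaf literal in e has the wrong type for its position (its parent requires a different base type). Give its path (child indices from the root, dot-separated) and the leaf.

Working:
  unify Int ~ Bool
  FAIL: mismatch Int ~ Bool

Answer: 0.0.0 : 8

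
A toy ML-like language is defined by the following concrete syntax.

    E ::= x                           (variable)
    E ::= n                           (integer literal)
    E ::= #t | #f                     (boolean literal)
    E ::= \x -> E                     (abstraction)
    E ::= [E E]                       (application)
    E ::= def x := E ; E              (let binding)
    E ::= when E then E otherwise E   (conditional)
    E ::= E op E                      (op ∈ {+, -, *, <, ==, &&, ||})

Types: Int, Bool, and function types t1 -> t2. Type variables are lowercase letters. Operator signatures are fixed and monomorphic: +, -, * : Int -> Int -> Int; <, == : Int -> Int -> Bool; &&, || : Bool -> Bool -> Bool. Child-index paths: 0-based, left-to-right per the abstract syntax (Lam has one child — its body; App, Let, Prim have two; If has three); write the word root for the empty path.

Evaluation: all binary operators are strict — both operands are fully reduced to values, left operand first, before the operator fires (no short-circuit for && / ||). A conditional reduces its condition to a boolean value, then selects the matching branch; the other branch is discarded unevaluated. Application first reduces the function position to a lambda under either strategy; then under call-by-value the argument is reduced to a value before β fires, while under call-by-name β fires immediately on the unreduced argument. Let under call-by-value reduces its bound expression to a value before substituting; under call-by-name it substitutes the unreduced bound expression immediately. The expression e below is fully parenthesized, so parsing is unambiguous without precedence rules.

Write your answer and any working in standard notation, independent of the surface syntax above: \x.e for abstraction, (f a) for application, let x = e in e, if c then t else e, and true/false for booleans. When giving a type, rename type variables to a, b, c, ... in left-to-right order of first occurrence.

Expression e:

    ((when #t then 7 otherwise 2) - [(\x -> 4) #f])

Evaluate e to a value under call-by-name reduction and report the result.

Trace:
step 0: ((if true then 7 else 2) - ((\x.4) false))
step 1: [if@0] (7 - ((\x.4) false))
step 2: [beta@1] (7 - 4)
step 3: [delta@root] 3

Answer: 3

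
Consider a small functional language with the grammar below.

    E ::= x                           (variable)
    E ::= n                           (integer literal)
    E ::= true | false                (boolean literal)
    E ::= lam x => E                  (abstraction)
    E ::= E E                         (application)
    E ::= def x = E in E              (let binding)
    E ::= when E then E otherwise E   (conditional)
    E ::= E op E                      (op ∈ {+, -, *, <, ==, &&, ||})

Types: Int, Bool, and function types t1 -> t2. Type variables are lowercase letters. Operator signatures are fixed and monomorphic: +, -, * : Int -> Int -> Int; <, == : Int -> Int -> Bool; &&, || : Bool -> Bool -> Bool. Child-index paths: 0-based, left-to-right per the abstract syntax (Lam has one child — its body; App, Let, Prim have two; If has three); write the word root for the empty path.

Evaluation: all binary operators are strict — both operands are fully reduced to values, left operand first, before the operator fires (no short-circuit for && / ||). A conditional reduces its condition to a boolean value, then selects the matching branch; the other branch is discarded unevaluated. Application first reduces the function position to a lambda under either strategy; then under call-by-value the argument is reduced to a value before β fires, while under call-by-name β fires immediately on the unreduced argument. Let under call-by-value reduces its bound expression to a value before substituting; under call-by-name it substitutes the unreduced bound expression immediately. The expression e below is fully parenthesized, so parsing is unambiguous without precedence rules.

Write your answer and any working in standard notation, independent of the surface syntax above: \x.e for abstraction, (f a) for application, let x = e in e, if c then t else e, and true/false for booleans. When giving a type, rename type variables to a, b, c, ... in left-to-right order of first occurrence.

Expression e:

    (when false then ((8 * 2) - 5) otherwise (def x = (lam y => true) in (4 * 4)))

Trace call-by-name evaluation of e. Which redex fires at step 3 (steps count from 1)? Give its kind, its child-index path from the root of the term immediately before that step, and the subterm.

Answer: delta at root : (4 * 4)

Trace:
step 0: (if false then ((8 * 2) - 5) else (let x = (\y.true) in (4 * 4)))
step 1: [if@root] (let x = (\y.true) in (4 * 4))
step 2: [let@root] (4 * 4)
step 3: [delta@root] 16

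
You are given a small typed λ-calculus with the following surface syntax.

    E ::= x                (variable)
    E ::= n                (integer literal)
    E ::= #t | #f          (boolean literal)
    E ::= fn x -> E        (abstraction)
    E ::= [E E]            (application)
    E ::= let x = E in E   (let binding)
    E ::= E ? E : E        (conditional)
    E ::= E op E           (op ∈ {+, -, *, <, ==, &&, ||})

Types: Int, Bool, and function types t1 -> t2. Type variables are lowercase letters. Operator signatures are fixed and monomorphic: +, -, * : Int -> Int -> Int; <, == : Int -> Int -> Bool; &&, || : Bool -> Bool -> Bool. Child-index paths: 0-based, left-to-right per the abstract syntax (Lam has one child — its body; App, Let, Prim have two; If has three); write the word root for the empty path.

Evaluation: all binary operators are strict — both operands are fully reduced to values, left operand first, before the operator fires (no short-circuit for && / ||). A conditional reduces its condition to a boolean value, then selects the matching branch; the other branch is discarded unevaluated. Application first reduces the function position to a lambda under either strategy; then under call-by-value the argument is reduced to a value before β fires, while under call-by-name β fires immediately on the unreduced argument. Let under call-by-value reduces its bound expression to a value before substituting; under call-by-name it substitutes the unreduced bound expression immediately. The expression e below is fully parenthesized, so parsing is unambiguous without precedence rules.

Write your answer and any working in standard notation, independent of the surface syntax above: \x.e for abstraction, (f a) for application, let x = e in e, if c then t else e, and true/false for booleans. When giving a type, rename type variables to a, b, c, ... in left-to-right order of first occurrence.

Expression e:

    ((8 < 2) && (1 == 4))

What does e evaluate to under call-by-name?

Derivation:
step 0: ((8 < 2) && (1 == 4))
step 1: [delta@0] (false && (1 == 4))
step 2: [delta@1] (false && false)
step 3: [delta@root] false

Answer: false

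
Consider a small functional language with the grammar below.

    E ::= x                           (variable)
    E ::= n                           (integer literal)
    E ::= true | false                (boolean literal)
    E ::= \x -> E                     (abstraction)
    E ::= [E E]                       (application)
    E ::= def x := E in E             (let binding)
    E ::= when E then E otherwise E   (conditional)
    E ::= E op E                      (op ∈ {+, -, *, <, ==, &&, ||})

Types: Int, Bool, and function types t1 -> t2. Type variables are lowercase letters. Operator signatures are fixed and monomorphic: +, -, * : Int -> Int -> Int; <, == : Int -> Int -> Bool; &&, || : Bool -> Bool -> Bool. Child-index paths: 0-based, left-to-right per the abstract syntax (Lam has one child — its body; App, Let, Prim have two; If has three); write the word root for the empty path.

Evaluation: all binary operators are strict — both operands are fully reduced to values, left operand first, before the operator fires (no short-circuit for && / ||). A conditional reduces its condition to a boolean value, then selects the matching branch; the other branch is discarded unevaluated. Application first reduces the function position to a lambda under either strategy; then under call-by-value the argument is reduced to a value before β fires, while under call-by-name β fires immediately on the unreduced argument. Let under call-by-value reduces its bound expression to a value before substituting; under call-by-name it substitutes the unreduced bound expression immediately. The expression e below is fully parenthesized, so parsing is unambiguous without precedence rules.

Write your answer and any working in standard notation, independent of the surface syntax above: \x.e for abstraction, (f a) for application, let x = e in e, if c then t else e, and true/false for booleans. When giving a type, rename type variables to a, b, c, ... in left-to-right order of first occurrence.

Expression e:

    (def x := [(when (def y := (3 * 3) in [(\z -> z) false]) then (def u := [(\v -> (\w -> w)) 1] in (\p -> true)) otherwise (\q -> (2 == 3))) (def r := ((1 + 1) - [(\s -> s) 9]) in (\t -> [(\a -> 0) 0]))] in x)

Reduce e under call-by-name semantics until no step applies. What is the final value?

Working:
step 0: (let x = ((if (let y = (3 * 3) in ((\z.z) false)) then (let u = ((\v.(\w.w)) 1) in (\p.true)) else (\q.(2 == 3))) (let r = ((1 + 1) - ((\s.s) 9)) in (\t.((\a.0) 0)))) in x)
step 1: [let@root] ((if (let y = (3 * 3) in ((\z.z) false)) then (let u = ((\v.(\w.w)) 1) in (\p.true)) else (\q.(2 == 3))) (let r = ((1 + 1) - ((\s.s) 9)) in (\t.((\a.0) 0))))
step 2: [let@0.0] ((if ((\z.z) false) then (let u = ((\v.(\w.w)) 1) in (\p.true)) else (\q.(2 == 3))) (let r = ((1 + 1) - ((\s.s) 9)) in (\t.((\a.0) 0))))
step 3: [beta@0.0] ((if false then (let u = ((\v.(\w.w)) 1) in (\p.true)) else (\q.(2 == 3))) (let r = ((1 + 1) - ((\s.s) 9)) in (\t.((\a.0) 0))))
step 4: [if@0] ((\q.(2 == 3)) (let r = ((1 + 1) - ((\s.s) 9)) in (\t.((\a.0) 0))))
step 5: [beta@root] (2 == 3)
step 6: [delta@root] false

Answer: false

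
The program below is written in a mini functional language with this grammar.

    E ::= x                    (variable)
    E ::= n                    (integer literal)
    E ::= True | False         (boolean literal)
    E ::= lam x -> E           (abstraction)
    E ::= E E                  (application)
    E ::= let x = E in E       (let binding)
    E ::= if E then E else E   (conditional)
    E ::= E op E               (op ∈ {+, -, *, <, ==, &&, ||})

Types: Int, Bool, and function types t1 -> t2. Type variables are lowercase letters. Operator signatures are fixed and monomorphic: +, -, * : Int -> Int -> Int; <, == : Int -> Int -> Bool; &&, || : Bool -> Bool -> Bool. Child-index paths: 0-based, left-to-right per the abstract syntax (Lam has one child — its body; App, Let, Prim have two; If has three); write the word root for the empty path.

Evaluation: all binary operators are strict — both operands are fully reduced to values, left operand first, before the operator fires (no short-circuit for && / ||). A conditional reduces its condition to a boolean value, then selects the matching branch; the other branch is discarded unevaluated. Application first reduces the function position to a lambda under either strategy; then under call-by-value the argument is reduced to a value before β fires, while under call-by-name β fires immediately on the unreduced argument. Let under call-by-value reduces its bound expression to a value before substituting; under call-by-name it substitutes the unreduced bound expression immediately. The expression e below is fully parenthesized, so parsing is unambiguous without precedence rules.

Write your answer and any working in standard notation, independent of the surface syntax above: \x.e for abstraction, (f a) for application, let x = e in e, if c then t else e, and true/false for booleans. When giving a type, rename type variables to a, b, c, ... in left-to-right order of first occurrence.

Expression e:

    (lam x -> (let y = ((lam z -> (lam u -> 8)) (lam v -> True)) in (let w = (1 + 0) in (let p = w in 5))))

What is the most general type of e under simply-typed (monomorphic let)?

Derivation:
\u._ : c -> Int
\z._ : b -> c -> Int
\v._ : d -> Bool
  unify b -> c -> Int ~ (d -> Bool) -> e
  unify b ~ d -> Bool
  unify c -> Int ~ e
_ _ : c -> Int
let y : c -> Int
  unify Int ~ Int
  unify Int ~ Int
let w : Int
w : Int
let p : Int
\x._ : a -> Int

Answer: a -> Int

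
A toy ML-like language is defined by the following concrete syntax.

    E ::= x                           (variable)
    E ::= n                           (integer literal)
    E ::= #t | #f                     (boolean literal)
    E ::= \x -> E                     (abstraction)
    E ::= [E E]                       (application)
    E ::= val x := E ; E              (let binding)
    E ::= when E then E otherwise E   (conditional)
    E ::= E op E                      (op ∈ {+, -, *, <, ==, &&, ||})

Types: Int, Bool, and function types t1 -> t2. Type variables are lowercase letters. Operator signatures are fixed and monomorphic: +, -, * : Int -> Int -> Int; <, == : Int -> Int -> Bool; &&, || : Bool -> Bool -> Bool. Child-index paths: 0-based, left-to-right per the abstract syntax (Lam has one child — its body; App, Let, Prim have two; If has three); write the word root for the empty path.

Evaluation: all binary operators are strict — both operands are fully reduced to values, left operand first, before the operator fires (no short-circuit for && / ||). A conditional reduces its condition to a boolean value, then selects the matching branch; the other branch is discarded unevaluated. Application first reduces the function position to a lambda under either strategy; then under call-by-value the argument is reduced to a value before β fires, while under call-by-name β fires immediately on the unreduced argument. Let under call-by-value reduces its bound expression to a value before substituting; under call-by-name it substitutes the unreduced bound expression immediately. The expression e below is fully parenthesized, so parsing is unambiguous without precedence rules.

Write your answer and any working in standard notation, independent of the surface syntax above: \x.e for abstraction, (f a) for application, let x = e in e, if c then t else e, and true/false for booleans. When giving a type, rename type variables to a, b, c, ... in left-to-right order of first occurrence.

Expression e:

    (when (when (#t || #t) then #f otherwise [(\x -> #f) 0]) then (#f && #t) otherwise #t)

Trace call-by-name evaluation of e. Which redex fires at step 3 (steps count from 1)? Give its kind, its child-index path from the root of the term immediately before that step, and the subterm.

Working:
step 0: (if (if (true || true) then false else ((\x.false) 0)) then (false && true) else true)
step 1: [delta@0.0] (if (if true then false else ((\x.false) 0)) then (false && true) else true)
step 2: [if@0] (if false then (false && true) else true)
step 3: [if@root] true

Answer: if at root : (if false then (false && true) else true)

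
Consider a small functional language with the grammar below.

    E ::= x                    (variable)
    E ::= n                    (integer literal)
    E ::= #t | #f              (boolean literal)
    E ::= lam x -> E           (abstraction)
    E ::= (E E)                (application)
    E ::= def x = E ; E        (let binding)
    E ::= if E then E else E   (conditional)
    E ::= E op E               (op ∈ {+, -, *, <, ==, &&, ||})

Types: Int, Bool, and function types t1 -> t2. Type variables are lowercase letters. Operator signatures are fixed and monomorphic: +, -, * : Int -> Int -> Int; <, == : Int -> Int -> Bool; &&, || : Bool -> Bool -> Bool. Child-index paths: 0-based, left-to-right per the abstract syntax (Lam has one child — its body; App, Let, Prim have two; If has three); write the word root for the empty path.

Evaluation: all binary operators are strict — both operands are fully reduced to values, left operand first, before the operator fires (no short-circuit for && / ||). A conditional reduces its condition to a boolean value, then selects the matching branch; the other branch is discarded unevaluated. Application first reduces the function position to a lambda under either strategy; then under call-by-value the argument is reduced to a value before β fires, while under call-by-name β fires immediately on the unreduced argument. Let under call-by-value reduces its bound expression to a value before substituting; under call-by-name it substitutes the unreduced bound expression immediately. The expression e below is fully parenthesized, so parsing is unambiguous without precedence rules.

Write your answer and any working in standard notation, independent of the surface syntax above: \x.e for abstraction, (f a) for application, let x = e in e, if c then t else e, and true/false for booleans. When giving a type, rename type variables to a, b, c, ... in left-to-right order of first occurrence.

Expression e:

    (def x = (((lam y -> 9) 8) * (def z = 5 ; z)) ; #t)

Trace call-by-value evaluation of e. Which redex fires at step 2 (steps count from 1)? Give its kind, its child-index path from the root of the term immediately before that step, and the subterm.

Answer: let at 0.1 : (let z = 5 in z)

Working:
step 0: (let x = (((\y.9) 8) * (let z = 5 in z)) in true)
step 1: [beta@0.0] (let x = (9 * (let z = 5 in z)) in true)
step 2: [let@0.1] (let x = (9 * 5) in true)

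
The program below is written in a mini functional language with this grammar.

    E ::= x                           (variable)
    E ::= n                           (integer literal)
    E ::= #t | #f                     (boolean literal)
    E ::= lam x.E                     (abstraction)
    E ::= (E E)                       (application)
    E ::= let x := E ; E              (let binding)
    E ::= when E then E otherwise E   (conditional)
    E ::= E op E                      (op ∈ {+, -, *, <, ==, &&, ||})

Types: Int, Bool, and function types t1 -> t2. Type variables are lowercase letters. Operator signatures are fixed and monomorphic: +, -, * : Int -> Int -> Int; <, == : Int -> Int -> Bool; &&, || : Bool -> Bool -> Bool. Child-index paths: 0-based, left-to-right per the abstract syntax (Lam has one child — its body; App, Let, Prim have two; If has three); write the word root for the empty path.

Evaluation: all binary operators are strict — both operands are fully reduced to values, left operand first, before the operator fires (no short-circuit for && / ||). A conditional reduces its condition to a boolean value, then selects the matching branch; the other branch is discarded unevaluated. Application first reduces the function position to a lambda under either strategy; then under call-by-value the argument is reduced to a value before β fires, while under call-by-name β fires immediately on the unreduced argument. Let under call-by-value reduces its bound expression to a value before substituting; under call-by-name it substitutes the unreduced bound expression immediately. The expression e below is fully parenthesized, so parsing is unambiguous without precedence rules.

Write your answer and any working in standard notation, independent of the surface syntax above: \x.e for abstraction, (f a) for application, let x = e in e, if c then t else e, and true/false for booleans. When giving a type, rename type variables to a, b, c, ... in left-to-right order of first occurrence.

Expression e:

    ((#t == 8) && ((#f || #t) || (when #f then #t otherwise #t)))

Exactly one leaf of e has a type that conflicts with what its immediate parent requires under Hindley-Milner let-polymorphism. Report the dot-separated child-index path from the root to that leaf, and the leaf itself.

Answer: 0.0 : true

Working:
  unify Bool ~ Int
  FAIL: mismatch Bool ~ Int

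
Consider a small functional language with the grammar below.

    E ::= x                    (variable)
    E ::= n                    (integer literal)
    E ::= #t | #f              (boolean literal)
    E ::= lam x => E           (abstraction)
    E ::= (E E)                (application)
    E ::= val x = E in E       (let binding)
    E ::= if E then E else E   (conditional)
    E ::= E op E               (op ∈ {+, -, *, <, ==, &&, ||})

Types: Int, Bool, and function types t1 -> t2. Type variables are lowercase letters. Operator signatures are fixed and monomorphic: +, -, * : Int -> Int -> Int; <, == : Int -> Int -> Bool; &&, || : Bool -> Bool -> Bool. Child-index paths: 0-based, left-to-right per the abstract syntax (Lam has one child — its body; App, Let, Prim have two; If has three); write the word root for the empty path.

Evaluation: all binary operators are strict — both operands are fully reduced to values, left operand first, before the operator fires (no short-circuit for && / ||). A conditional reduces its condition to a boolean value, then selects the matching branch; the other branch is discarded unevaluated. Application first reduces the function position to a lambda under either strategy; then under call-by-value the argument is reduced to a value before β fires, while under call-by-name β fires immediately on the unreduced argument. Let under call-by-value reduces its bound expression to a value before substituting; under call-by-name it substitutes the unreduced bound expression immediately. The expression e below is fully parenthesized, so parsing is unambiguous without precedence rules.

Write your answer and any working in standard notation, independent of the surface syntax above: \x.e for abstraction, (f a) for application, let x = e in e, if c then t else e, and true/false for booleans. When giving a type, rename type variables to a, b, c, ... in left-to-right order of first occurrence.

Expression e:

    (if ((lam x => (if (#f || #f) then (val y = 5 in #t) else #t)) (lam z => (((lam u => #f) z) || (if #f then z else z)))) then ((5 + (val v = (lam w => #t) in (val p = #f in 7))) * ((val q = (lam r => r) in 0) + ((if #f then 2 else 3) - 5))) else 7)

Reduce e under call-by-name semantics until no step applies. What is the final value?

Answer: -24

Derivation:
step 0: (if ((\x.(if (false || false) then (let y = 5 in true) else true)) (\z.(((\u.false) z) || (if false then z else z)))) then ((5 + (let v = (\w.true) in (let p = false in 7))) * ((let q = (\r.r) in 0) + ((if false then 2 else 3) - 5))) else 7)
step 1: [beta@0] (if (if (false || false) then (let y = 5 in true) else true) then ((5 + (let v = (\w.true) in (let p = false in 7))) * ((let q = (\r.r) in 0) + ((if false then 2 else 3) - 5))) else 7)
step 2: [delta@0.0] (if (if false then (let y = 5 in true) else true) then ((5 + (let v = (\w.true) in (let p = false in 7))) * ((let q = (\r.r) in 0) + ((if false then 2 else 3) - 5))) else 7)
step 3: [if@0] (if true then ((5 + (let v = (\w.true) in (let p = false in 7))) * ((let q = (\r.r) in 0) + ((if false then 2 else 3) - 5))) else 7)
step 4: [if@root] ((5 + (let v = (\w.true) in (let p = false in 7))) * ((let q = (\r.r) in 0) + ((if false then 2 else 3) - 5)))
step 5: [let@0.1] ((5 + (let p = false in 7)) * ((let q = (\r.r) in 0) + ((if false then 2 else 3) - 5)))
step 6: [let@0.1] ((5 + 7) * ((let q = (\r.r) in 0) + ((if false then 2 else 3) - 5)))
step 7: [delta@0] (12 * ((let q = (\r.r) in 0) + ((if false then 2 else 3) - 5)))
step 8: [let@1.0] (12 * (0 + ((if false then 2 else 3) - 5)))
step 9: [if@1.1.0] (12 * (0 + (3 - 5)))
step 10: [delta@1.1] (12 * (0 + -2))
step 11: [delta@1] (12 * -2)
step 12: [delta@root] -24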